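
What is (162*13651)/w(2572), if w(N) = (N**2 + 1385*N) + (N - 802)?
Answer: 368577/1696529 ≈ 0.21725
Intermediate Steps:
w(N) = -802 + N**2 + 1386*N (w(N) = (N**2 + 1385*N) + (-802 + N) = -802 + N**2 + 1386*N)
(162*13651)/w(2572) = (162*13651)/(-802 + 2572**2 + 1386*2572) = 2211462/(-802 + 6615184 + 3564792) = 2211462/10179174 = 2211462*(1/10179174) = 368577/1696529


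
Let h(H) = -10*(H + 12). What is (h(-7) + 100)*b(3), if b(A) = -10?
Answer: -500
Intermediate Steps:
h(H) = -120 - 10*H (h(H) = -10*(12 + H) = -120 - 10*H)
(h(-7) + 100)*b(3) = ((-120 - 10*(-7)) + 100)*(-10) = ((-120 + 70) + 100)*(-10) = (-50 + 100)*(-10) = 50*(-10) = -500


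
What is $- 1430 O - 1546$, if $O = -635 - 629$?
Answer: $1805974$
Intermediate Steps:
$O = -1264$ ($O = -635 - 629 = -1264$)
$- 1430 O - 1546 = \left(-1430\right) \left(-1264\right) - 1546 = 1807520 - 1546 = 1805974$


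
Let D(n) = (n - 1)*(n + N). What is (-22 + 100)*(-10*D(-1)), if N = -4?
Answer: -7800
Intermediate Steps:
D(n) = (-1 + n)*(-4 + n) (D(n) = (n - 1)*(n - 4) = (-1 + n)*(-4 + n))
(-22 + 100)*(-10*D(-1)) = (-22 + 100)*(-10*(4 + (-1)² - 5*(-1))) = 78*(-10*(4 + 1 + 5)) = 78*(-10*10) = 78*(-100) = -7800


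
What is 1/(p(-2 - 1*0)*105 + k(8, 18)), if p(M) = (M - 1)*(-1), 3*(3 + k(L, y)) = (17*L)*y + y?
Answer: 1/1134 ≈ 0.00088183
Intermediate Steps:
k(L, y) = -3 + y/3 + 17*L*y/3 (k(L, y) = -3 + ((17*L)*y + y)/3 = -3 + (17*L*y + y)/3 = -3 + (y + 17*L*y)/3 = -3 + (y/3 + 17*L*y/3) = -3 + y/3 + 17*L*y/3)
p(M) = 1 - M (p(M) = (-1 + M)*(-1) = 1 - M)
1/(p(-2 - 1*0)*105 + k(8, 18)) = 1/((1 - (-2 - 1*0))*105 + (-3 + (⅓)*18 + (17/3)*8*18)) = 1/((1 - (-2 + 0))*105 + (-3 + 6 + 816)) = 1/((1 - 1*(-2))*105 + 819) = 1/((1 + 2)*105 + 819) = 1/(3*105 + 819) = 1/(315 + 819) = 1/1134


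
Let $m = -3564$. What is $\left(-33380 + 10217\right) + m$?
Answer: $-26727$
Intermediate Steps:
$\left(-33380 + 10217\right) + m = \left(-33380 + 10217\right) - 3564 = -23163 - 3564 = -26727$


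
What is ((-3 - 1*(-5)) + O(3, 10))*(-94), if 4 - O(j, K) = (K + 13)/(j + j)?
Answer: -611/3 ≈ -203.67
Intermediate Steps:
O(j, K) = 4 - (13 + K)/(2*j) (O(j, K) = 4 - (K + 13)/(j + j) = 4 - (13 + K)/(2*j))
((-3 - 1*(-5)) + O(3, 10))*(-94) = ((-3 - 1*(-5)) + (1/2)*(-13 - 1*10 + 8*3)/3)*(-94) = ((-3 + 5) + (1/2)*(1/3)*(-13 - 10 + 24))*(-94) = (2 + (1/2)*(1/3)*1)*(-94) = (2 + 1/6)*(-94) = (13/6)*(-94) = -611/3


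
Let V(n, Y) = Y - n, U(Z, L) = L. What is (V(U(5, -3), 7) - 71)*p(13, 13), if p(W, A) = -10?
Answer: 610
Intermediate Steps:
(V(U(5, -3), 7) - 71)*p(13, 13) = ((7 - 1*(-3)) - 71)*(-10) = ((7 + 3) - 71)*(-10) = (10 - 71)*(-10) = -61*(-10) = 610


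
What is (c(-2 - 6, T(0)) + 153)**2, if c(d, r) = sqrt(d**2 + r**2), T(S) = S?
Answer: 25921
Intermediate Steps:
(c(-2 - 6, T(0)) + 153)**2 = (sqrt((-2 - 6)**2 + 0**2) + 153)**2 = (sqrt((-8)**2 + 0) + 153)**2 = (sqrt(64 + 0) + 153)**2 = (sqrt(64) + 153)**2 = (8 + 153)**2 = 161**2 = 25921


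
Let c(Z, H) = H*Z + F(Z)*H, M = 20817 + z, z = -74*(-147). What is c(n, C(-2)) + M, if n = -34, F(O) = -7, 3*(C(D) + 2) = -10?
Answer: 95741/3 ≈ 31914.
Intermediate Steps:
C(D) = -16/3 (C(D) = -2 + (⅓)*(-10) = -2 - 10/3 = -16/3)
z = 10878
M = 31695 (M = 20817 + 10878 = 31695)
c(Z, H) = -7*H + H*Z (c(Z, H) = H*Z - 7*H = -7*H + H*Z)
c(n, C(-2)) + M = -16*(-7 - 34)/3 + 31695 = -16/3*(-41) + 31695 = 656/3 + 31695 = 95741/3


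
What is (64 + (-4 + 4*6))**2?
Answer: 7056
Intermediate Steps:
(64 + (-4 + 4*6))**2 = (64 + (-4 + 24))**2 = (64 + 20)**2 = 84**2 = 7056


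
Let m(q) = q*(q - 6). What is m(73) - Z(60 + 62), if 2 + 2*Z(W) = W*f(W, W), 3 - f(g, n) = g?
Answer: 12151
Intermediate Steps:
f(g, n) = 3 - g
m(q) = q*(-6 + q)
Z(W) = -1 + W*(3 - W)/2 (Z(W) = -1 + (W*(3 - W))/2 = -1 + W*(3 - W)/2)
m(73) - Z(60 + 62) = 73*(-6 + 73) - (-1 - (60 + 62)*(-3 + (60 + 62))/2) = 73*67 - (-1 - ½*122*(-3 + 122)) = 4891 - (-1 - ½*122*119) = 4891 - (-1 - 7259) = 4891 - 1*(-7260) = 4891 + 7260 = 12151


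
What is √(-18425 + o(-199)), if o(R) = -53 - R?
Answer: 3*I*√2031 ≈ 135.2*I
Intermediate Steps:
√(-18425 + o(-199)) = √(-18425 + (-53 - 1*(-199))) = √(-18425 + (-53 + 199)) = √(-18425 + 146) = √(-18279) = 3*I*√2031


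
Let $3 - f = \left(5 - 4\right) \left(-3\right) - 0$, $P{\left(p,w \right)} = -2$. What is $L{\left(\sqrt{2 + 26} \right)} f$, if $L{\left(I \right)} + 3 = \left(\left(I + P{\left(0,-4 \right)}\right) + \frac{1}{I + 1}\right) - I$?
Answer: $- \frac{272}{9} + \frac{4 \sqrt{7}}{9} \approx -29.046$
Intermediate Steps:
$L{\left(I \right)} = -5 + \frac{1}{1 + I}$ ($L{\left(I \right)} = -3 + \left(\left(\left(I - 2\right) + \frac{1}{I + 1}\right) - I\right) = -3 + \left(\left(\left(-2 + I\right) + \frac{1}{1 + I}\right) - I\right) = -3 + \left(\left(-2 + I + \frac{1}{1 + I}\right) - I\right) = -3 - \left(2 - \frac{1}{1 + I}\right) = -5 + \frac{1}{1 + I}$)
$f = 6$ ($f = 3 - \left(\left(5 - 4\right) \left(-3\right) - 0\right) = 3 - \left(1 \left(-3\right) + 0\right) = 3 - \left(-3 + 0\right) = 3 - -3 = 3 + 3 = 6$)
$L{\left(\sqrt{2 + 26} \right)} f = \frac{-4 - 5 \sqrt{2 + 26}}{1 + \sqrt{2 + 26}} \cdot 6 = \frac{-4 - 5 \sqrt{28}}{1 + \sqrt{28}} \cdot 6 = \frac{-4 - 5 \cdot 2 \sqrt{7}}{1 + 2 \sqrt{7}} \cdot 6 = \frac{-4 - 10 \sqrt{7}}{1 + 2 \sqrt{7}} \cdot 6 = \frac{6 \left(-4 - 10 \sqrt{7}\right)}{1 + 2 \sqrt{7}}$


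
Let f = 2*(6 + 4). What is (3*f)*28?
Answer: 1680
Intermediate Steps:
f = 20 (f = 2*10 = 20)
(3*f)*28 = (3*20)*28 = 60*28 = 1680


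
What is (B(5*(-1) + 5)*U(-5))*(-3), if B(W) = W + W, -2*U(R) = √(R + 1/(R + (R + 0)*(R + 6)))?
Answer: 0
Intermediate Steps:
U(R) = -√(R + 1/(R + R*(6 + R)))/2 (U(R) = -√(R + 1/(R + (R + 0)*(R + 6)))/2 = -√(R + 1/(R + R*(6 + R)))/2)
B(W) = 2*W
(B(5*(-1) + 5)*U(-5))*(-3) = ((2*(5*(-1) + 5))*(-√(1 + (-5)²*(7 - 5))*(I*√5/5)/√(7 - 5)/2))*(-3) = ((2*(-5 + 5))*(-I*√10*√(1 + 25*2)/10/2))*(-3) = ((2*0)*(-I*√10*√(1 + 50)/10/2))*(-3) = (0*(-I*√510/10/2))*(-3) = (0*(-I*√510/20))*(-3) = 0*(-3) = 0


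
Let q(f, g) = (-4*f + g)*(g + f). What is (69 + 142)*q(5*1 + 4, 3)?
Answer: -83556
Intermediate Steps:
q(f, g) = (f + g)*(g - 4*f) (q(f, g) = (g - 4*f)*(f + g) = (f + g)*(g - 4*f))
(69 + 142)*q(5*1 + 4, 3) = (69 + 142)*(3**2 - 4*(5*1 + 4)**2 - 3*(5*1 + 4)*3) = 211*(9 - 4*(5 + 4)**2 - 3*(5 + 4)*3) = 211*(9 - 4*9**2 - 3*9*3) = 211*(9 - 4*81 - 81) = 211*(9 - 324 - 81) = 211*(-396) = -83556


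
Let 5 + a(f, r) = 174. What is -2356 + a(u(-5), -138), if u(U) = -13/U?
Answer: -2187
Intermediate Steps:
a(f, r) = 169 (a(f, r) = -5 + 174 = 169)
-2356 + a(u(-5), -138) = -2356 + 169 = -2187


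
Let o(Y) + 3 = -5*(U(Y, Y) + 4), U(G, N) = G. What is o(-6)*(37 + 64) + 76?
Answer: 783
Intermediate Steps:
o(Y) = -23 - 5*Y (o(Y) = -3 - 5*(Y + 4) = -3 - 5*(4 + Y) = -3 + (-20 - 5*Y) = -23 - 5*Y)
o(-6)*(37 + 64) + 76 = (-23 - 5*(-6))*(37 + 64) + 76 = (-23 + 30)*101 + 76 = 7*101 + 76 = 707 + 76 = 783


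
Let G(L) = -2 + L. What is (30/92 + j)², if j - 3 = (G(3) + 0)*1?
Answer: 39601/2116 ≈ 18.715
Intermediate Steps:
j = 4 (j = 3 + ((-2 + 3) + 0)*1 = 3 + (1 + 0)*1 = 3 + 1*1 = 3 + 1 = 4)
(30/92 + j)² = (30/92 + 4)² = (30*(1/92) + 4)² = (15/46 + 4)² = (199/46)² = 39601/2116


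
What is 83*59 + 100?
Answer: 4997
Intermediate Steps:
83*59 + 100 = 4897 + 100 = 4997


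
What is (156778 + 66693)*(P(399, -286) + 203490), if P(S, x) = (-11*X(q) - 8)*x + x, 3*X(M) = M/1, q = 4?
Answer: 140576667260/3 ≈ 4.6859e+10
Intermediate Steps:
X(M) = M/3 (X(M) = (M/1)/3 = (M*1)/3 = M/3)
P(S, x) = -65*x/3 (P(S, x) = (-11*4/3 - 8)*x + x = (-44/3 - 8)*x + x = -68*x/3 + x = -65*x/3)
(156778 + 66693)*(P(399, -286) + 203490) = (156778 + 66693)*(-65/3*(-286) + 203490) = 223471*(18590/3 + 203490) = 223471*(629060/3) = 140576667260/3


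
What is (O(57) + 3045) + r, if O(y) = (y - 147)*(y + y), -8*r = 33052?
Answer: -22693/2 ≈ -11347.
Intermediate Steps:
r = -8263/2 (r = -⅛*33052 = -8263/2 ≈ -4131.5)
O(y) = 2*y*(-147 + y) (O(y) = (-147 + y)*(2*y) = 2*y*(-147 + y))
(O(57) + 3045) + r = (2*57*(-147 + 57) + 3045) - 8263/2 = (2*57*(-90) + 3045) - 8263/2 = (-10260 + 3045) - 8263/2 = -7215 - 8263/2 = -22693/2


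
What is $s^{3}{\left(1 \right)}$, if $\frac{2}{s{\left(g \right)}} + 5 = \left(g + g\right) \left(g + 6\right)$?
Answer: $\frac{8}{729} \approx 0.010974$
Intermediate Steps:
$s{\left(g \right)} = \frac{2}{-5 + 2 g \left(6 + g\right)}$ ($s{\left(g \right)} = \frac{2}{-5 + \left(g + g\right) \left(g + 6\right)} = \frac{2}{-5 + 2 g \left(6 + g\right)}$)
$s^{3}{\left(1 \right)} = \left(\frac{2}{-5 + 2 \cdot 1^{2} + 12 \cdot 1}\right)^{3} = \left(\frac{2}{-5 + 2 \cdot 1 + 12}\right)^{3} = \left(\frac{2}{-5 + 2 + 12}\right)^{3} = \left(\frac{2}{9}\right)^{3} = \frac{8}{729}$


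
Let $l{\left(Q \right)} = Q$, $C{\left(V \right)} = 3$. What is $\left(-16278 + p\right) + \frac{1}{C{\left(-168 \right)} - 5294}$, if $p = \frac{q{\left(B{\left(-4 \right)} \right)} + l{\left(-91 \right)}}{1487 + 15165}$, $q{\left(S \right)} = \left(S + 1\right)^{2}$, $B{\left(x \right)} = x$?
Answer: $- \frac{717092778005}{44052866} \approx -16278.0$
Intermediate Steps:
$q{\left(S \right)} = \left(1 + S\right)^{2}$
$p = - \frac{41}{8326}$ ($p = \frac{\left(1 - 4\right)^{2} - 91}{1487 + 15165} = \frac{\left(-3\right)^{2} - 91}{16652} = \left(9 - 91\right) \frac{1}{16652} = \left(-82\right) \frac{1}{16652} = - \frac{41}{8326} \approx -0.0049243$)
$\left(-16278 + p\right) + \frac{1}{C{\left(-168 \right)} - 5294} = \left(-16278 - \frac{41}{8326}\right) + \frac{1}{3 - 5294} = - \frac{135530669}{8326} + \frac{1}{-5291} = - \frac{135530669}{8326} - \frac{1}{5291} = - \frac{717092778005}{44052866}$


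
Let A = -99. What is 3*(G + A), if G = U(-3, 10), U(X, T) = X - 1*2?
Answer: -312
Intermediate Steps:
U(X, T) = -2 + X (U(X, T) = X - 2 = -2 + X)
G = -5 (G = -2 - 3 = -5)
3*(G + A) = 3*(-5 - 99) = 3*(-104) = -312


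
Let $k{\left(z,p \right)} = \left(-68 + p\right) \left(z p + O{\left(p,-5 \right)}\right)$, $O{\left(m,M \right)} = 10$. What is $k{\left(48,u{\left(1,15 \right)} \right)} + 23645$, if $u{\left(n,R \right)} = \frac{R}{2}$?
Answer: $1260$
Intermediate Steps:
$u{\left(n,R \right)} = \frac{R}{2}$ ($u{\left(n,R \right)} = R \frac{1}{2} = \frac{R}{2}$)
$k{\left(z,p \right)} = \left(-68 + p\right) \left(10 + p z\right)$ ($k{\left(z,p \right)} = \left(-68 + p\right) \left(z p + 10\right) = \left(-68 + p\right) \left(p z + 10\right) = \left(-68 + p\right) \left(10 + p z\right)$)
$k{\left(48,u{\left(1,15 \right)} \right)} + 23645 = \left(-680 + 10 \cdot \frac{1}{2} \cdot 15 + 48 \left(\frac{1}{2} \cdot 15\right)^{2} - 68 \cdot \frac{1}{2} \cdot 15 \cdot 48\right) + 23645 = \left(-680 + 10 \cdot \frac{15}{2} + 48 \left(\frac{15}{2}\right)^{2} - 510 \cdot 48\right) + 23645 = \left(-680 + 75 + 48 \cdot \frac{225}{4} - 24480\right) + 23645 = \left(-680 + 75 + 2700 - 24480\right) + 23645 = -22385 + 23645 = 1260$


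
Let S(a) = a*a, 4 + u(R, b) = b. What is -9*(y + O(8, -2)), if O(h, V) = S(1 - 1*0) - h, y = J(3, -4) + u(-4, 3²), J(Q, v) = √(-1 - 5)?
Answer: 18 - 9*I*√6 ≈ 18.0 - 22.045*I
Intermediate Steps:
u(R, b) = -4 + b
J(Q, v) = I*√6 (J(Q, v) = √(-6) = I*√6)
S(a) = a²
y = 5 + I*√6 (y = I*√6 + (-4 + 3²) = I*√6 + (-4 + 9) = I*√6 + 5 = 5 + I*√6 ≈ 5.0 + 2.4495*I)
O(h, V) = 1 - h (O(h, V) = (1 - 1*0)² - h = (1 + 0)² - h = 1² - h = 1 - h)
-9*(y + O(8, -2)) = -9*((5 + I*√6) + (1 - 1*8)) = -9*((5 + I*√6) + (1 - 8)) = -9*((5 + I*√6) - 7) = -9*(-2 + I*√6) = 18 - 9*I*√6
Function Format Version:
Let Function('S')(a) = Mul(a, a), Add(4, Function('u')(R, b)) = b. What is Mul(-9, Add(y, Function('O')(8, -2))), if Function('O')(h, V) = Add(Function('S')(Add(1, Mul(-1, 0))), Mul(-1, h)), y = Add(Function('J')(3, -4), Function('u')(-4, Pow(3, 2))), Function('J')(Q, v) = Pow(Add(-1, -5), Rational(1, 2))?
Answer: Add(18, Mul(-9, I, Pow(6, Rational(1, 2)))) ≈ Add(18.000, Mul(-22.045, I))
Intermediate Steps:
Function('u')(R, b) = Add(-4, b)
Function('J')(Q, v) = Mul(I, Pow(6, Rational(1, 2))) (Function('J')(Q, v) = Pow(-6, Rational(1, 2)) = Mul(I, Pow(6, Rational(1, 2))))
Function('S')(a) = Pow(a, 2)
y = Add(5, Mul(I, Pow(6, Rational(1, 2)))) (y = Add(Mul(I, Pow(6, Rational(1, 2))), Add(-4, Pow(3, 2))) = Add(Mul(I, Pow(6, Rational(1, 2))), Add(-4, 9)) = Add(Mul(I, Pow(6, Rational(1, 2))), 5) = Add(5, Mul(I, Pow(6, Rational(1, 2)))) ≈ Add(5.0000, Mul(2.4495, I)))
Function('O')(h, V) = Add(1, Mul(-1, h)) (Function('O')(h, V) = Add(Pow(Add(1, Mul(-1, 0)), 2), Mul(-1, h)) = Add(Pow(Add(1, 0), 2), Mul(-1, h)) = Add(Pow(1, 2), Mul(-1, h)) = Add(1, Mul(-1, h)))
Mul(-9, Add(y, Function('O')(8, -2))) = Mul(-9, Add(Add(5, Mul(I, Pow(6, Rational(1, 2)))), Add(1, Mul(-1, 8)))) = Mul(-9, Add(Add(5, Mul(I, Pow(6, Rational(1, 2)))), Add(1, -8))) = Mul(-9, Add(Add(5, Mul(I, Pow(6, Rational(1, 2)))), -7)) = Mul(-9, Add(-2, Mul(I, Pow(6, Rational(1, 2))))) = Add(18, Mul(-9, I, Pow(6, Rational(1, 2))))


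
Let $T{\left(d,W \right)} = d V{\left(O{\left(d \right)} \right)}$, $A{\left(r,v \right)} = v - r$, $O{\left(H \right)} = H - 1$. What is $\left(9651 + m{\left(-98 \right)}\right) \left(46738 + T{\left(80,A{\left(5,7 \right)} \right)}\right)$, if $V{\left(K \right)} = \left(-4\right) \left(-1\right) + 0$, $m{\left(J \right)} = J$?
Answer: $449545074$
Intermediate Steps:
$O{\left(H \right)} = -1 + H$ ($O{\left(H \right)} = H - 1 = -1 + H$)
$V{\left(K \right)} = 4$ ($V{\left(K \right)} = 4 + 0 = 4$)
$T{\left(d,W \right)} = 4 d$ ($T{\left(d,W \right)} = d 4 = 4 d$)
$\left(9651 + m{\left(-98 \right)}\right) \left(46738 + T{\left(80,A{\left(5,7 \right)} \right)}\right) = \left(9651 - 98\right) \left(46738 + 4 \cdot 80\right) = 9553 \left(46738 + 320\right) = 9553 \cdot 47058 = 449545074$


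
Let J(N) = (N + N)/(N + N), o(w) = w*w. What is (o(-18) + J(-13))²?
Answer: 105625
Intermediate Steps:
o(w) = w²
J(N) = 1 (J(N) = (2*N)/((2*N)) = (2*N)*(1/(2*N)) = 1)
(o(-18) + J(-13))² = ((-18)² + 1)² = (324 + 1)² = 325² = 105625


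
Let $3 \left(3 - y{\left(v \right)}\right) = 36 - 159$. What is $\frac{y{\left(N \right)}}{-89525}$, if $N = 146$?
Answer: $- \frac{44}{89525} \approx -0.00049148$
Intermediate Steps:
$y{\left(v \right)} = 44$ ($y{\left(v \right)} = 3 - \frac{36 - 159}{3} = 3 - -41 = 3 + 41 = 44$)
$\frac{y{\left(N \right)}}{-89525} = \frac{44}{-89525} = 44 \left(- \frac{1}{89525}\right) = - \frac{44}{89525}$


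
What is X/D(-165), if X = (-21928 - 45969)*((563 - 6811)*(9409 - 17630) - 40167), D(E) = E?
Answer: 3484789149977/165 ≈ 2.1120e+10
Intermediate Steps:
X = -3484789149977 (X = -67897*(-6248*(-8221) - 40167) = -67897*(51364808 - 40167) = -67897*51324641 = -3484789149977)
X/D(-165) = -3484789149977/(-165) = -3484789149977*(-1/165) = 3484789149977/165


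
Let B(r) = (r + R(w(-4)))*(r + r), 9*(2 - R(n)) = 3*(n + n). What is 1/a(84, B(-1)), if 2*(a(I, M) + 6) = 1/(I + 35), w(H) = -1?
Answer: -238/1427 ≈ -0.16678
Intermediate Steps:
R(n) = 2 - 2*n/3 (R(n) = 2 - (n + n)/3 = 2 - 2*n/3)
B(r) = 2*r*(8/3 + r) (B(r) = (r + (2 - 2/3*(-1)))*(r + r) = (r + (2 + 2/3))*(2*r) = (r + 8/3)*(2*r) = (8/3 + r)*(2*r) = 2*r*(8/3 + r))
a(I, M) = -6 + 1/(2*(35 + I)) (a(I, M) = -6 + 1/(2*(I + 35)) = -6 + 1/(2*(35 + I)))
1/a(84, B(-1)) = 1/((-419 - 12*84)/(2*(35 + 84))) = 1/((1/2)*(-419 - 1008)/119) = 1/((1/2)*(1/119)*(-1427)) = 1/(-1427/238) = -238/1427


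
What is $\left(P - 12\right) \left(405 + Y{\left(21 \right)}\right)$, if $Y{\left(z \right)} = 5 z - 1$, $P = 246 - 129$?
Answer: $53445$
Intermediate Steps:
$P = 117$
$Y{\left(z \right)} = -1 + 5 z$
$\left(P - 12\right) \left(405 + Y{\left(21 \right)}\right) = \left(117 - 12\right) \left(405 + \left(-1 + 5 \cdot 21\right)\right) = 105 \left(405 + \left(-1 + 105\right)\right) = 105 \left(405 + 104\right) = 105 \cdot 509 = 53445$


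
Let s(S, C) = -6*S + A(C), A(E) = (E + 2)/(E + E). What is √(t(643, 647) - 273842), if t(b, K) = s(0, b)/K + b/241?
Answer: I*√11010838914427710967306/200522122 ≈ 523.3*I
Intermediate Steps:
A(E) = (2 + E)/(2*E) (A(E) = (2 + E)/((2*E)) = (2 + E)*(1/(2*E)) = (2 + E)/(2*E))
s(S, C) = -6*S + (2 + C)/(2*C)
t(b, K) = b/241 + (½ + 1/b)/K (t(b, K) = (½ + 1/b - 6*0)/K + b/241 = (½ + 1/b + 0)/K + b*(1/241) = (½ + 1/b)/K + b/241 = b/241 + (½ + 1/b)/K)
√(t(643, 647) - 273842) = √(((½)/647 + (1/241)*643 + 1/(647*643)) - 273842) = √(((½)*(1/647) + 643/241 + (1/647)*(1/643)) - 273842) = √((1/1294 + 643/241 + 1/416021) - 273842) = √(535158451/200522122 - 273842) = √(-54910843774273/200522122) = I*√11010838914427710967306/200522122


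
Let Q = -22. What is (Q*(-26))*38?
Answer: 21736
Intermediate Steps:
(Q*(-26))*38 = -22*(-26)*38 = 572*38 = 21736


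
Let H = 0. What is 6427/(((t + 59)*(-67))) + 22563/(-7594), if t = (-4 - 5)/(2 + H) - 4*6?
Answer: -189828257/31036678 ≈ -6.1163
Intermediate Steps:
t = -57/2 (t = (-4 - 5)/(2 + 0) - 4*6 = -9/2 - 24 = -57/2 ≈ -28.500)
6427/(((t + 59)*(-67))) + 22563/(-7594) = 6427/(((-57/2 + 59)*(-67))) + 22563/(-7594) = 6427/(((61/2)*(-67))) + 22563*(-1/7594) = 6427/(-4087/2) - 22563/7594 = 6427*(-2/4087) - 22563/7594 = -12854/4087 - 22563/7594 = -189828257/31036678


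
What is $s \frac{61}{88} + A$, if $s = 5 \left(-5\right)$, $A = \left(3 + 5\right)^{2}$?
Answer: $\frac{4107}{88} \approx 46.67$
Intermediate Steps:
$A = 64$ ($A = 8^{2} = 64$)
$s = -25$
$s \frac{61}{88} + A = - 25 \cdot \frac{61}{88} + 64 = - 25 \cdot 61 \cdot \frac{1}{88} + 64 = \left(-25\right) \frac{61}{88} + 64 = - \frac{1525}{88} + 64 = \frac{4107}{88}$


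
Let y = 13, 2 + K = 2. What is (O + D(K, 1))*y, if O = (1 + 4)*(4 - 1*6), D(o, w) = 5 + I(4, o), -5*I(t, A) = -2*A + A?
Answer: -65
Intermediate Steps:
K = 0 (K = -2 + 2 = 0)
I(t, A) = A/5 (I(t, A) = -(-2*A + A)/5 = -(-1)*A/5 = A/5)
D(o, w) = 5 + o/5
O = -10 (O = 5*(4 - 6) = 5*(-2) = -10)
(O + D(K, 1))*y = (-10 + (5 + (⅕)*0))*13 = (-10 + (5 + 0))*13 = (-10 + 5)*13 = -5*13 = -65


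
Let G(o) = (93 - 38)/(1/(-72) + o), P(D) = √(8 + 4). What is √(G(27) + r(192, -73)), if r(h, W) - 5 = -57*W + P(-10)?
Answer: √(15735381614 + 7550498*√3)/1943 ≈ 64.587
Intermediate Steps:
P(D) = 2*√3 (P(D) = √12 = 2*√3)
G(o) = 55/(-1/72 + o)
r(h, W) = 5 - 57*W + 2*√3 (r(h, W) = 5 + (-57*W + 2*√3) = 5 - 57*W + 2*√3)
√(G(27) + r(192, -73)) = √(3960/(-1 + 72*27) + (5 - 57*(-73) + 2*√3)) = √(3960/(-1 + 1944) + (5 + 4161 + 2*√3)) = √(3960/1943 + (4166 + 2*√3)) = √(8098498/1943 + 2*√3)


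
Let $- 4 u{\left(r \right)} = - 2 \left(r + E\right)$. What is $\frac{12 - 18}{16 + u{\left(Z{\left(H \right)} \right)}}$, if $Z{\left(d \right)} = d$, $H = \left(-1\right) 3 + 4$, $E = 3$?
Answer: $- \frac{1}{3} \approx -0.33333$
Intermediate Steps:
$H = 1$ ($H = -3 + 4 = 1$)
$u{\left(r \right)} = \frac{3}{2} + \frac{r}{2}$ ($u{\left(r \right)} = - \frac{\left(-2\right) \left(r + 3\right)}{4} = - \frac{\left(-2\right) \left(3 + r\right)}{4} = - \frac{-6 - 2 r}{4} = \frac{3}{2} + \frac{r}{2}$)
$\frac{12 - 18}{16 + u{\left(Z{\left(H \right)} \right)}} = \frac{12 - 18}{16 + \left(\frac{3}{2} + \frac{1}{2} \cdot 1\right)} = \frac{12 - 18}{16 + \left(\frac{3}{2} + \frac{1}{2}\right)} = \frac{1}{16 + 2} \left(-6\right) = \frac{1}{18} \left(-6\right) = - \frac{1}{3}$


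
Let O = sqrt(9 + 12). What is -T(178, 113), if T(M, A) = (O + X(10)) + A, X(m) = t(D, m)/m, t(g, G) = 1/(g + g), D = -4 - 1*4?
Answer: -18079/160 - sqrt(21) ≈ -117.58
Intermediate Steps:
D = -8 (D = -4 - 4 = -8)
t(g, G) = 1/(2*g)
X(m) = -1/(16*m) (X(m) = ((1/2)/(-8))/m = ((1/2)*(-1/8))/m = -1/(16*m))
O = sqrt(21) ≈ 4.5826
T(M, A) = -1/160 + A + sqrt(21) (T(M, A) = (sqrt(21) - 1/16/10) + A = (sqrt(21) - 1/16*1/10) + A = (sqrt(21) - 1/160) + A = (-1/160 + sqrt(21)) + A = -1/160 + A + sqrt(21))
-T(178, 113) = -(-1/160 + 113 + sqrt(21)) = -(18079/160 + sqrt(21)) = -18079/160 - sqrt(21)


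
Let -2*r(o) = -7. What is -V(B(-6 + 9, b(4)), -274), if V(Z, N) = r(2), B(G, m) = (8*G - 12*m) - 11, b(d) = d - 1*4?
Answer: -7/2 ≈ -3.5000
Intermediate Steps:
b(d) = -4 + d (b(d) = d - 4 = -4 + d)
r(o) = 7/2 (r(o) = -½*(-7) = 7/2)
B(G, m) = -11 - 12*m + 8*G (B(G, m) = (-12*m + 8*G) - 11 = -11 - 12*m + 8*G)
V(Z, N) = 7/2
-V(B(-6 + 9, b(4)), -274) = -1*7/2 = -7/2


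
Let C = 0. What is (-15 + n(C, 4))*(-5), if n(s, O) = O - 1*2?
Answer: 65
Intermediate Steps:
n(s, O) = -2 + O (n(s, O) = O - 2 = -2 + O)
(-15 + n(C, 4))*(-5) = (-15 + (-2 + 4))*(-5) = (-15 + 2)*(-5) = -13*(-5) = 65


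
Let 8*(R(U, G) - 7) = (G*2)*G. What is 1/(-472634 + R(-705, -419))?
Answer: -4/1714947 ≈ -2.3324e-6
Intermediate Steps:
R(U, G) = 7 + G²/4 (R(U, G) = 7 + ((G*2)*G)/8 = 7 + ((2*G)*G)/8 = 7 + (2*G²)/8 = 7 + G²/4)
1/(-472634 + R(-705, -419)) = 1/(-472634 + (7 + (¼)*(-419)²)) = 1/(-472634 + (7 + (¼)*175561)) = 1/(-472634 + (7 + 175561/4)) = 1/(-472634 + 175589/4) = 1/(-1714947/4) = -4/1714947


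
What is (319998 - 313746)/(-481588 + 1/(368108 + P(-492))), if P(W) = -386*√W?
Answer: -408206601207634439280/31443922050747588342817 - 4826544*I*√123/31443922050747588342817 ≈ -0.012982 - 1.7024e-15*I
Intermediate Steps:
(319998 - 313746)/(-481588 + 1/(368108 + P(-492))) = (319998 - 313746)/(-481588 + 1/(368108 - 772*I*√123)) = 6252/(-481588 + 1/(368108 - 772*I*√123))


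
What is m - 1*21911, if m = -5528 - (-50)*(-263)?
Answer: -40589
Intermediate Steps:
m = -18678 (m = -5528 - 1*13150 = -5528 - 13150 = -18678)
m - 1*21911 = -18678 - 1*21911 = -18678 - 21911 = -40589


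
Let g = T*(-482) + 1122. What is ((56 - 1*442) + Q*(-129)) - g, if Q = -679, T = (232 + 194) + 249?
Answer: 411433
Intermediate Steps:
T = 675 (T = 426 + 249 = 675)
g = -324228 (g = 675*(-482) + 1122 = -325350 + 1122 = -324228)
((56 - 1*442) + Q*(-129)) - g = ((56 - 1*442) - 679*(-129)) - 1*(-324228) = ((56 - 442) + 87591) + 324228 = (-386 + 87591) + 324228 = 87205 + 324228 = 411433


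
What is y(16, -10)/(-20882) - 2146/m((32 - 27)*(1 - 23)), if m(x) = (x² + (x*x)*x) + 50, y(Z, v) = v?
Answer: 14500318/6885056425 ≈ 0.0021061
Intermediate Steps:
m(x) = 50 + x² + x³ (m(x) = (x² + x²*x) + 50 = (x² + x³) + 50 = 50 + x² + x³)
y(16, -10)/(-20882) - 2146/m((32 - 27)*(1 - 23)) = -10/(-20882) - 2146/(50 + ((32 - 27)*(1 - 23))² + ((32 - 27)*(1 - 23))³) = -10*(-1/20882) - 2146/(50 + (5*(-22))² + (5*(-22))³) = 5/10441 - 2146/(50 + (-110)² + (-110)³) = 5/10441 - 2146/(50 + 12100 - 1331000) = 5/10441 - 2146/(-1318850) = 5/10441 - 2146*(-1/1318850) = 5/10441 + 1073/659425 = 14500318/6885056425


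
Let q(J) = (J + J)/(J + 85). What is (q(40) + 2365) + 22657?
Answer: 625566/25 ≈ 25023.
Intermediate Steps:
q(J) = 2*J/(85 + J) (q(J) = (2*J)/(85 + J) = 2*J/(85 + J))
(q(40) + 2365) + 22657 = (2*40/(85 + 40) + 2365) + 22657 = (2*40/125 + 2365) + 22657 = (2*40*(1/125) + 2365) + 22657 = (16/25 + 2365) + 22657 = 59141/25 + 22657 = 625566/25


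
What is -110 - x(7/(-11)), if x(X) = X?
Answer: -1203/11 ≈ -109.36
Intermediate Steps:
-110 - x(7/(-11)) = -110 - 7/(-11) = -110 - 7*(-1)/11 = -110 - 1*(-7/11) = -110 + 7/11 = -1203/11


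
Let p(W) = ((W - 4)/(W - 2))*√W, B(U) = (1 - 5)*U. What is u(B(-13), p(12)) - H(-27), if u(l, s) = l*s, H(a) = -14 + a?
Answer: 41 + 416*√3/5 ≈ 185.11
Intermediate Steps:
B(U) = -4*U
p(W) = √W*(-4 + W)/(-2 + W) (p(W) = ((-4 + W)/(-2 + W))*√W = √W*(-4 + W)/(-2 + W))
u(B(-13), p(12)) - H(-27) = (-4*(-13))*(√12*(-4 + 12)/(-2 + 12)) - (-14 - 27) = 52*((2*√3)*8/10) - 1*(-41) = 52*((2*√3)*(⅒)*8) + 41 = 52*(8*√3/5) + 41 = 416*√3/5 + 41 = 41 + 416*√3/5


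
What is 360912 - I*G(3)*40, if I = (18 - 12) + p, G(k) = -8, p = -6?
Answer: 360912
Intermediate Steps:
I = 0 (I = (18 - 12) - 6 = 6 - 6 = 0)
360912 - I*G(3)*40 = 360912 - 0*(-8)*40 = 360912 - 0*40 = 360912 - 1*0 = 360912 + 0 = 360912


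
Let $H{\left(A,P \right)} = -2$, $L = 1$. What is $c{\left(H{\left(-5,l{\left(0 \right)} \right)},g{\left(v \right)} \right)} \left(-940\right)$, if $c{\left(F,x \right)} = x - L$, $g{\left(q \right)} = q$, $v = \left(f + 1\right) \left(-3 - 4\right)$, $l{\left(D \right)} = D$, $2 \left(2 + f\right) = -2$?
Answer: $-12220$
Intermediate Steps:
$f = -3$ ($f = -2 + \frac{1}{2} \left(-2\right) = -2 - 1 = -3$)
$v = 14$ ($v = \left(-3 + 1\right) \left(-3 - 4\right) = \left(-2\right) \left(-7\right) = 14$)
$c{\left(F,x \right)} = -1 + x$ ($c{\left(F,x \right)} = x - 1 = -1 + x$)
$c{\left(H{\left(-5,l{\left(0 \right)} \right)},g{\left(v \right)} \right)} \left(-940\right) = \left(-1 + 14\right) \left(-940\right) = 13 \left(-940\right) = -12220$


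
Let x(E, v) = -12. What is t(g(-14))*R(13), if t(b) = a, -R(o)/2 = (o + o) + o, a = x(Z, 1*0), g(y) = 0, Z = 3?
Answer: 936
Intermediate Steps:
a = -12
R(o) = -6*o (R(o) = -2*((o + o) + o) = -2*(2*o + o) = -6*o)
t(b) = -12
t(g(-14))*R(13) = -(-72)*13 = -12*(-78) = 936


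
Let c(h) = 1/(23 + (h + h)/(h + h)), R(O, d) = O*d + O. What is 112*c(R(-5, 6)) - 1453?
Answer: -4345/3 ≈ -1448.3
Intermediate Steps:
R(O, d) = O + O*d
c(h) = 1/24 (c(h) = 1/(23 + (2*h)/((2*h))) = 1/(23 + (2*h)*(1/(2*h))) = 1/(23 + 1) = 1/24)
112*c(R(-5, 6)) - 1453 = 112*(1/24) - 1453 = 14/3 - 1453 = -4345/3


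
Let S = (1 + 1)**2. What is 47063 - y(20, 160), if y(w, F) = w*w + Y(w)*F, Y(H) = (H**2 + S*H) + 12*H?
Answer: -68537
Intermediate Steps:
S = 4 (S = 2**2 = 4)
Y(H) = H**2 + 16*H (Y(H) = (H**2 + 4*H) + 12*H = H**2 + 16*H)
y(w, F) = w**2 + F*w*(16 + w) (y(w, F) = w*w + (w*(16 + w))*F = w**2 + F*w*(16 + w))
47063 - y(20, 160) = 47063 - 20*(20 + 160*(16 + 20)) = 47063 - 20*(20 + 160*36) = 47063 - 20*(20 + 5760) = 47063 - 20*5780 = 47063 - 1*115600 = 47063 - 115600 = -68537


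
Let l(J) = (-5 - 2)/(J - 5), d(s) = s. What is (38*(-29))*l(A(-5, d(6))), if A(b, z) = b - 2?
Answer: -3857/6 ≈ -642.83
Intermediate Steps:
A(b, z) = -2 + b
l(J) = -7/(-5 + J)
(38*(-29))*l(A(-5, d(6))) = (38*(-29))*(-7/(-5 + (-2 - 5))) = -(-7714)/(-5 - 7) = -(-7714)/(-12) = -(-7714)*(-1)/12 = -1102*7/12 = -3857/6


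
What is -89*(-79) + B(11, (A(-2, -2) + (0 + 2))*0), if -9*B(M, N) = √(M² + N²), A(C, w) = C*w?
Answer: 63268/9 ≈ 7029.8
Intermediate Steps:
B(M, N) = -√(M² + N²)/9
-89*(-79) + B(11, (A(-2, -2) + (0 + 2))*0) = -89*(-79) - √(11² + ((-2*(-2) + (0 + 2))*0)²)/9 = 7031 - √(121 + ((4 + 2)*0)²)/9 = 7031 - √(121 + (6*0)²)/9 = 7031 - √(121 + 0²)/9 = 7031 - √(121 + 0)/9 = 7031 - √121/9 = 7031 - ⅑*11 = 7031 - 11/9 = 63268/9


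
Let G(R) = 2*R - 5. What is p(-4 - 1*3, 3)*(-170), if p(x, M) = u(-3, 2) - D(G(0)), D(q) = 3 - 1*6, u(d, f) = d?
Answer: 0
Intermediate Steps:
G(R) = -5 + 2*R
D(q) = -3 (D(q) = 3 - 6 = -3)
p(x, M) = 0 (p(x, M) = -3 - 1*(-3) = -3 + 3 = 0)
p(-4 - 1*3, 3)*(-170) = 0*(-170) = 0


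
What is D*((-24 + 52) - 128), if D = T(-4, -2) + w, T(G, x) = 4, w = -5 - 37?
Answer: 3800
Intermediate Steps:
w = -42
D = -38 (D = 4 - 42 = -38)
D*((-24 + 52) - 128) = -38*((-24 + 52) - 128) = -38*(28 - 128) = -38*(-100) = 3800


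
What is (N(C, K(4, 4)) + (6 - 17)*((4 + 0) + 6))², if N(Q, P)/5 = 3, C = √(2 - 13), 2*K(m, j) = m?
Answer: 9025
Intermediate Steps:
K(m, j) = m/2
C = I*√11 (C = √(-11) = I*√11 ≈ 3.3166*I)
N(Q, P) = 15 (N(Q, P) = 5*3 = 15)
(N(C, K(4, 4)) + (6 - 17)*((4 + 0) + 6))² = (15 + (6 - 17)*((4 + 0) + 6))² = (15 - 11*(4 + 6))² = (15 - 11*10)² = (15 - 110)² = (-95)² = 9025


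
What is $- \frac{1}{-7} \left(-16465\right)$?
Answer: $- \frac{16465}{7} \approx -2352.1$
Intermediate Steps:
$- \frac{1}{-7} \left(-16465\right) = \left(-1\right) \left(- \frac{1}{7}\right) \left(-16465\right) = \frac{1}{7} \left(-16465\right) = - \frac{16465}{7}$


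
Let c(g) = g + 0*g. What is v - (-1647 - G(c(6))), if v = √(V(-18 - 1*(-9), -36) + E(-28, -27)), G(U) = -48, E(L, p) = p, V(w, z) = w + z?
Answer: 1599 + 6*I*√2 ≈ 1599.0 + 8.4853*I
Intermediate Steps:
c(g) = g (c(g) = g + 0 = g)
v = 6*I*√2 (v = √(((-18 - 1*(-9)) - 36) - 27) = √(((-18 + 9) - 36) - 27) = √((-9 - 36) - 27) = √(-45 - 27) = √(-72) = 6*I*√2 ≈ 8.4853*I)
v - (-1647 - G(c(6))) = 6*I*√2 - (-1647 - 1*(-48)) = 6*I*√2 - (-1647 + 48) = 6*I*√2 - 1*(-1599) = 6*I*√2 + 1599 = 1599 + 6*I*√2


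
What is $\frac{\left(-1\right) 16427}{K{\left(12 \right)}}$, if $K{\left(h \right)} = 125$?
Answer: $- \frac{16427}{125} \approx -131.42$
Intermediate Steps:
$\frac{\left(-1\right) 16427}{K{\left(12 \right)}} = \frac{\left(-1\right) 16427}{125} = \left(-16427\right) \frac{1}{125} = - \frac{16427}{125}$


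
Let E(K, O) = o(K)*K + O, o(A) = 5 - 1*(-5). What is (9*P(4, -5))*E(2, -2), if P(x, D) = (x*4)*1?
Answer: 2592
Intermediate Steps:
o(A) = 10 (o(A) = 5 + 5 = 10)
E(K, O) = O + 10*K (E(K, O) = 10*K + O = O + 10*K)
P(x, D) = 4*x (P(x, D) = (4*x)*1 = 4*x)
(9*P(4, -5))*E(2, -2) = (9*(4*4))*(-2 + 10*2) = (9*16)*(-2 + 20) = 144*18 = 2592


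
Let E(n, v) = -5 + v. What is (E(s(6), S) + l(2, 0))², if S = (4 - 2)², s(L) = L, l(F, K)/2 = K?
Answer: 1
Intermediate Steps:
l(F, K) = 2*K
S = 4 (S = 2² = 4)
(E(s(6), S) + l(2, 0))² = ((-5 + 4) + 2*0)² = (-1 + 0)² = (-1)² = 1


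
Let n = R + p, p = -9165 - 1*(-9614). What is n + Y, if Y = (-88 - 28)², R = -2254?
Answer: 11651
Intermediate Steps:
p = 449 (p = -9165 + 9614 = 449)
Y = 13456 (Y = (-116)² = 13456)
n = -1805 (n = -2254 + 449 = -1805)
n + Y = -1805 + 13456 = 11651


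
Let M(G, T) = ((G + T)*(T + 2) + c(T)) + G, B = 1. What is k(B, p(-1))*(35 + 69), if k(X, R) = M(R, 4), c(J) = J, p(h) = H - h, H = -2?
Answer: 2184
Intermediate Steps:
p(h) = -2 - h
M(G, T) = G + T + (2 + T)*(G + T) (M(G, T) = ((G + T)*(T + 2) + T) + G = ((G + T)*(2 + T) + T) + G = ((2 + T)*(G + T) + T) + G = (T + (2 + T)*(G + T)) + G = G + T + (2 + T)*(G + T))
k(X, R) = 28 + 7*R (k(X, R) = 4**2 + 3*R + 3*4 + R*4 = 16 + 3*R + 12 + 4*R = 28 + 7*R)
k(B, p(-1))*(35 + 69) = (28 + 7*(-2 - 1*(-1)))*(35 + 69) = (28 + 7*(-2 + 1))*104 = (28 + 7*(-1))*104 = (28 - 7)*104 = 21*104 = 2184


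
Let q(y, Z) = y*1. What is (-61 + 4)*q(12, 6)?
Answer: -684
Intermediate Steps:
q(y, Z) = y
(-61 + 4)*q(12, 6) = (-61 + 4)*12 = -57*12 = -684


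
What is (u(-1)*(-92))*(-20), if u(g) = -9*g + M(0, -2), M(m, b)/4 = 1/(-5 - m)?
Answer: 15088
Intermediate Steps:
M(m, b) = 4/(-5 - m)
u(g) = -⅘ - 9*g (u(g) = -9*g - 4/(5 + 0) = -9*g - 4/5 = -9*g - 4*⅕ = -9*g - ⅘ = -⅘ - 9*g)
(u(-1)*(-92))*(-20) = ((-⅘ - 9*(-1))*(-92))*(-20) = ((-⅘ + 9)*(-92))*(-20) = ((41/5)*(-92))*(-20) = -3772/5*(-20) = 15088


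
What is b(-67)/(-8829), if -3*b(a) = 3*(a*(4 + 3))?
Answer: -469/8829 ≈ -0.053120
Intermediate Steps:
b(a) = -7*a (b(a) = -a*(4 + 3) = -a*7 = -7*a)
b(-67)/(-8829) = -7*(-67)/(-8829) = 469*(-1/8829) = -469/8829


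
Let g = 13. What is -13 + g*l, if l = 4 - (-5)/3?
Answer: 182/3 ≈ 60.667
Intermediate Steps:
l = 17/3 (l = 4 - (-5)/3 = 4 - 1*(-5/3) = 4 + 5/3 = 17/3 ≈ 5.6667)
-13 + g*l = -13 + 13*(17/3) = -13 + 221/3 = 182/3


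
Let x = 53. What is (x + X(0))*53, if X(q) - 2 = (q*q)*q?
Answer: 2915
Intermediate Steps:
X(q) = 2 + q³ (X(q) = 2 + (q*q)*q = 2 + q²*q = 2 + q³)
(x + X(0))*53 = (53 + (2 + 0³))*53 = (53 + (2 + 0))*53 = (53 + 2)*53 = 55*53 = 2915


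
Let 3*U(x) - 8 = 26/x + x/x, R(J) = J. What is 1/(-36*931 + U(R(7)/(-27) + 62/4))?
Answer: -823/27580731 ≈ -2.9840e-5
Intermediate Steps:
U(x) = 3 + 26/(3*x) (U(x) = 8/3 + (26/x + x/x)/3 = 8/3 + (26/x + 1)/3 = 8/3 + (1 + 26/x)/3 = 8/3 + (⅓ + 26/(3*x)) = 3 + 26/(3*x))
1/(-36*931 + U(R(7)/(-27) + 62/4)) = 1/(-36*931 + (3 + 26/(3*(7/(-27) + 62/4)))) = 1/(-33516 + (3 + 26/(3*(7*(-1/27) + 62*(¼))))) = 1/(-33516 + (3 + 26/(3*(-7/27 + 31/2)))) = 1/(-33516 + (3 + 26/(3*(823/54)))) = 1/(-33516 + (3 + (26/3)*(54/823))) = 1/(-33516 + (3 + 468/823)) = 1/(-33516 + 2937/823) = 1/(-27580731/823) = -823/27580731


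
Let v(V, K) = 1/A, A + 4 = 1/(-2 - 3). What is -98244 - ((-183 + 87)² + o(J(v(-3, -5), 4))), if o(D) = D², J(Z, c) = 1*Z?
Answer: -47389885/441 ≈ -1.0746e+5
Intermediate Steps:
A = -21/5 (A = -4 + 1/(-2 - 3) = -4 + 1/(-5) = -4 - ⅕ = -21/5 ≈ -4.2000)
v(V, K) = -5/21 (v(V, K) = 1/(-21/5) = -5/21)
J(Z, c) = Z
-98244 - ((-183 + 87)² + o(J(v(-3, -5), 4))) = -98244 - ((-183 + 87)² + (-5/21)²) = -98244 - ((-96)² + 25/441) = -98244 - (9216 + 25/441) = -98244 - 1*4064281/441 = -98244 - 4064281/441 = -47389885/441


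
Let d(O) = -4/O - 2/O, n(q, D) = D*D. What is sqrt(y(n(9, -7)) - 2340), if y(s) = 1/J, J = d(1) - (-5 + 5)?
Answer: I*sqrt(84246)/6 ≈ 48.375*I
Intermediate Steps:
n(q, D) = D**2
d(O) = -6/O
J = -6 (J = -6/1 - (-5 + 5) = -6*1 - 1*0 = -6 + 0 = -6)
y(s) = -1/6 (y(s) = 1/(-6) = -1/6)
sqrt(y(n(9, -7)) - 2340) = sqrt(-1/6 - 2340) = sqrt(-14041/6) = I*sqrt(84246)/6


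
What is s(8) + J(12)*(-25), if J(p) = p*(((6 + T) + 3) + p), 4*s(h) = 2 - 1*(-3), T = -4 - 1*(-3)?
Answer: -23995/4 ≈ -5998.8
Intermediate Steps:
T = -1 (T = -4 + 3 = -1)
s(h) = 5/4 (s(h) = (2 - 1*(-3))/4 = (2 + 3)/4 = (¼)*5 = 5/4)
J(p) = p*(8 + p) (J(p) = p*(((6 - 1) + 3) + p) = p*((5 + 3) + p) = p*(8 + p))
s(8) + J(12)*(-25) = 5/4 + (12*(8 + 12))*(-25) = 5/4 + (12*20)*(-25) = 5/4 + 240*(-25) = 5/4 - 6000 = -23995/4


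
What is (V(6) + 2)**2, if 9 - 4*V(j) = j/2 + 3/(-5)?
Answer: 5329/400 ≈ 13.322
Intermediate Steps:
V(j) = 12/5 - j/8 (V(j) = 9/4 - (j/2 + 3/(-5))/4 = 9/4 - (j*(1/2) + 3*(-1/5))/4 = 9/4 - (j/2 - 3/5)/4 = 9/4 - (-3/5 + j/2)/4 = 9/4 + (3/20 - j/8) = 12/5 - j/8)
(V(6) + 2)**2 = ((12/5 - 1/8*6) + 2)**2 = ((12/5 - 3/4) + 2)**2 = (33/20 + 2)**2 = (73/20)**2 = 5329/400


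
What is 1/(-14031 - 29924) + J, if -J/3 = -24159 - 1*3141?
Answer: 3599914499/43955 ≈ 81900.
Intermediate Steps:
J = 81900 (J = -3*(-24159 - 1*3141) = -3*(-24159 - 3141) = -3*(-27300) = 81900)
1/(-14031 - 29924) + J = 1/(-14031 - 29924) + 81900 = 1/(-43955) + 81900 = -1/43955 + 81900 = 3599914499/43955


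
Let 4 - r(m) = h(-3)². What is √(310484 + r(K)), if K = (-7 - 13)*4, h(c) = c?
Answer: √310479 ≈ 557.21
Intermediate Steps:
K = -80 (K = -20*4 = -80)
r(m) = -5 (r(m) = 4 - 1*(-3)² = 4 - 1*9 = 4 - 9 = -5)
√(310484 + r(K)) = √(310484 - 5) = √310479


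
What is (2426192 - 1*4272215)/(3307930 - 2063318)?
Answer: -1846023/1244612 ≈ -1.4832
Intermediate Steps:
(2426192 - 1*4272215)/(3307930 - 2063318) = (2426192 - 4272215)/1244612 = -1846023*1/1244612 = -1846023/1244612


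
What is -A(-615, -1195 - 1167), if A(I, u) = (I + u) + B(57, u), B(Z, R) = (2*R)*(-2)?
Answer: -6471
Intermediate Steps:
B(Z, R) = -4*R
A(I, u) = I - 3*u (A(I, u) = (I + u) - 4*u = I - 3*u)
-A(-615, -1195 - 1167) = -(-615 - 3*(-1195 - 1167)) = -(-615 - 3*(-2362)) = -(-615 + 7086) = -1*6471 = -6471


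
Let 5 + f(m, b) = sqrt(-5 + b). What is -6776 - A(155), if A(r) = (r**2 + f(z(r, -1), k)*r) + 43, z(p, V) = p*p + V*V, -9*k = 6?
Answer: -30069 - 155*I*sqrt(51)/3 ≈ -30069.0 - 368.97*I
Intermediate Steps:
k = -2/3 (k = -1/9*6 = -2/3 ≈ -0.66667)
z(p, V) = V**2 + p**2 (z(p, V) = p**2 + V**2 = V**2 + p**2)
f(m, b) = -5 + sqrt(-5 + b)
A(r) = 43 + r**2 + r*(-5 + I*sqrt(51)/3) (A(r) = (r**2 + (-5 + sqrt(-5 - 2/3))*r) + 43 = (r**2 + (-5 + sqrt(-17/3))*r) + 43 = (r**2 + (-5 + I*sqrt(51)/3)*r) + 43 = (r**2 + r*(-5 + I*sqrt(51)/3)) + 43 = 43 + r**2 + r*(-5 + I*sqrt(51)/3))
-6776 - A(155) = -6776 - (43 + 155**2 - 1/3*155*(15 - I*sqrt(51))) = -6776 - (43 + 24025 + (-775 + 155*I*sqrt(51)/3)) = -6776 - (23293 + 155*I*sqrt(51)/3) = -6776 + (-23293 - 155*I*sqrt(51)/3) = -30069 - 155*I*sqrt(51)/3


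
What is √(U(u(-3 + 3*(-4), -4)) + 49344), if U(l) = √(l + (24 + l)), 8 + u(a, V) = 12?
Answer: 2*√(12336 + √2) ≈ 222.15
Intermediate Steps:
u(a, V) = 4 (u(a, V) = -8 + 12 = 4)
U(l) = √(24 + 2*l)
√(U(u(-3 + 3*(-4), -4)) + 49344) = √(√(24 + 2*4) + 49344) = √(√(24 + 8) + 49344) = √(√32 + 49344) = √(4*√2 + 49344) = √(49344 + 4*√2)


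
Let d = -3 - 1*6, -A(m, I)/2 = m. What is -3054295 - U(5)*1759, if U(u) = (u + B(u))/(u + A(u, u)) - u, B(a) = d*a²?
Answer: -3122896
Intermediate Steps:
A(m, I) = -2*m
d = -9 (d = -3 - 6 = -9)
B(a) = -9*a²
U(u) = -u - (u - 9*u²)/u (U(u) = (u - 9*u²)/(u - 2*u) - u = (u - 9*u²)/((-u)) - u = (u - 9*u²)*(-1/u) - u = -(u - 9*u²)/u - u = -u - (u - 9*u²)/u)
-3054295 - U(5)*1759 = -3054295 - (-1 + 8*5)*1759 = -3054295 - (-1 + 40)*1759 = -3054295 - 39*1759 = -3054295 - 1*68601 = -3054295 - 68601 = -3122896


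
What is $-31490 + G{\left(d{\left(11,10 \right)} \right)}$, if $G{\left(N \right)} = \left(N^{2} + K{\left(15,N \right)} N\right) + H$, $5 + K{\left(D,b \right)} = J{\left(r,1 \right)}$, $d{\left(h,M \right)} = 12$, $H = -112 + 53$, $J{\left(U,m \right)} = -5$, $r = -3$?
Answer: $-31525$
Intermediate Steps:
$H = -59$
$K{\left(D,b \right)} = -10$ ($K{\left(D,b \right)} = -5 - 5 = -10$)
$G{\left(N \right)} = -59 + N^{2} - 10 N$ ($G{\left(N \right)} = \left(N^{2} - 10 N\right) - 59 = -59 + N^{2} - 10 N$)
$-31490 + G{\left(d{\left(11,10 \right)} \right)} = -31490 - \left(179 - 144\right) = -31490 - 35 = -31525$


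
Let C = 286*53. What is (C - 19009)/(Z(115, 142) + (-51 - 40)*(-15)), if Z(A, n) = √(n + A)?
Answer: -5256615/1862968 + 3851*√257/1862968 ≈ -2.7885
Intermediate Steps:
C = 15158
Z(A, n) = √(A + n)
(C - 19009)/(Z(115, 142) + (-51 - 40)*(-15)) = (15158 - 19009)/(√(115 + 142) + (-51 - 40)*(-15)) = -3851/(√257 - 91*(-15)) = -3851/(√257 + 1365) = -3851/(1365 + √257)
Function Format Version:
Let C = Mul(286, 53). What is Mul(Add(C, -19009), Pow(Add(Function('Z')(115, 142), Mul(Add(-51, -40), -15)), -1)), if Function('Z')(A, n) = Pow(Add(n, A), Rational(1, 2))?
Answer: Add(Rational(-5256615, 1862968), Mul(Rational(3851, 1862968), Pow(257, Rational(1, 2)))) ≈ -2.7885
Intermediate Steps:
C = 15158
Function('Z')(A, n) = Pow(Add(A, n), Rational(1, 2))
Mul(Add(C, -19009), Pow(Add(Function('Z')(115, 142), Mul(Add(-51, -40), -15)), -1)) = Mul(Add(15158, -19009), Pow(Add(Pow(Add(115, 142), Rational(1, 2)), Mul(Add(-51, -40), -15)), -1)) = Mul(-3851, Pow(Add(Pow(257, Rational(1, 2)), Mul(-91, -15)), -1)) = Mul(-3851, Pow(Add(Pow(257, Rational(1, 2)), 1365), -1)) = Mul(-3851, Pow(Add(1365, Pow(257, Rational(1, 2))), -1))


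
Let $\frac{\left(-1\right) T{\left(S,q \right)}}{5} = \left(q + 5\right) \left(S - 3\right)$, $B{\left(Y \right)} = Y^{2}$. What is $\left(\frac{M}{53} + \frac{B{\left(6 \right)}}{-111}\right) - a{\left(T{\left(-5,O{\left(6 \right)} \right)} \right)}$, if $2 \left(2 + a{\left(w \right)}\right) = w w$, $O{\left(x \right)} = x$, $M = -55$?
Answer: $- \frac{189823549}{1961} \approx -96799.0$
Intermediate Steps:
$T{\left(S,q \right)} = - 5 \left(-3 + S\right) \left(5 + q\right)$ ($T{\left(S,q \right)} = - 5 \left(q + 5\right) \left(S - 3\right) = - 5 \left(5 + q\right) \left(-3 + S\right) = - 5 \left(-3 + S\right) \left(5 + q\right)$)
$a{\left(w \right)} = -2 + \frac{w^{2}}{2}$ ($a{\left(w \right)} = -2 + \frac{w w}{2} = -2 + \frac{w^{2}}{2}$)
$\left(\frac{M}{53} + \frac{B{\left(6 \right)}}{-111}\right) - a{\left(T{\left(-5,O{\left(6 \right)} \right)} \right)} = \left(- \frac{55}{53} + \frac{6^{2}}{-111}\right) - \left(-2 + \frac{\left(75 - -125 + 15 \cdot 6 - \left(-25\right) 6\right)^{2}}{2}\right) = \left(\left(-55\right) \frac{1}{53} + 36 \left(- \frac{1}{111}\right)\right) - \left(-2 + \frac{\left(75 + 125 + 90 + 150\right)^{2}}{2}\right) = \left(- \frac{55}{53} - \frac{12}{37}\right) - \left(-2 + \frac{440^{2}}{2}\right) = - \frac{2671}{1961} - \left(-2 + \frac{1}{2} \cdot 193600\right) = - \frac{2671}{1961} - \left(-2 + 96800\right) = - \frac{2671}{1961} - 96798 = - \frac{189823549}{1961}$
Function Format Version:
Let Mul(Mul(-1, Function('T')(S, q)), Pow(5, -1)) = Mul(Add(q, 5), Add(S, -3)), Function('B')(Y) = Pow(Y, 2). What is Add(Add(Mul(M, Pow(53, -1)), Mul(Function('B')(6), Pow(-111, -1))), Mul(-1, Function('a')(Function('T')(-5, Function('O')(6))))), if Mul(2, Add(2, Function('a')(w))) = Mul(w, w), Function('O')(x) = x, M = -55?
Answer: Rational(-189823549, 1961) ≈ -96799.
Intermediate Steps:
Function('T')(S, q) = Mul(-5, Add(-3, S), Add(5, q)) (Function('T')(S, q) = Mul(-5, Mul(Add(q, 5), Add(S, -3))) = Mul(-5, Mul(Add(5, q), Add(-3, S))) = Mul(-5, Mul(Add(-3, S), Add(5, q))) = Mul(-5, Add(-3, S), Add(5, q)))
Function('a')(w) = Add(-2, Mul(Rational(1, 2), Pow(w, 2))) (Function('a')(w) = Add(-2, Mul(Rational(1, 2), Mul(w, w))) = Add(-2, Mul(Rational(1, 2), Pow(w, 2))))
Add(Add(Mul(M, Pow(53, -1)), Mul(Function('B')(6), Pow(-111, -1))), Mul(-1, Function('a')(Function('T')(-5, Function('O')(6))))) = Add(Add(Mul(-55, Pow(53, -1)), Mul(Pow(6, 2), Pow(-111, -1))), Mul(-1, Add(-2, Mul(Rational(1, 2), Pow(Add(75, Mul(-25, -5), Mul(15, 6), Mul(-5, -5, 6)), 2))))) = Add(Add(Mul(-55, Rational(1, 53)), Mul(36, Rational(-1, 111))), Mul(-1, Add(-2, Mul(Rational(1, 2), Pow(Add(75, 125, 90, 150), 2))))) = Add(Add(Rational(-55, 53), Rational(-12, 37)), Mul(-1, Add(-2, Mul(Rational(1, 2), Pow(440, 2))))) = Add(Rational(-2671, 1961), Mul(-1, Add(-2, Mul(Rational(1, 2), 193600)))) = Add(Rational(-2671, 1961), Mul(-1, Add(-2, 96800))) = Add(Rational(-2671, 1961), Mul(-1, 96798)) = Add(Rational(-2671, 1961), -96798) = Rational(-189823549, 1961)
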